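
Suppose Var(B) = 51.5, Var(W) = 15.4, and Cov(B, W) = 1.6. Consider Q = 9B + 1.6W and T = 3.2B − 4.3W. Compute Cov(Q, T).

By bilinearity, Cov(Q, T) = ac·Var(B) + bd·Var(W) + (ad+bc)·Cov(B, W), with a=9, b=1.6, c=3.2, d=-4.3.
ac·Var(B) = 9·3.2·51.5 = 1483.2
bd·Var(W) = 1.6·(-4.3)·15.4 = -105.952
(ad+bc)·Cov(B, W) = (-33.58)·1.6 = -53.728
Cov(Q, T) = 1483.2 + (-105.952) + (-53.728) = 1323.52.

Cov(Q, T) = 1323.52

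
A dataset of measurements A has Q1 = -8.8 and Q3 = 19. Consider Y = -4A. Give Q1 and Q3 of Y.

Q1(Y) = -76, Q3(Y) = 35.2

a = -4 < 0 reverses order: Q1(Y) comes from Q3(A), Q3(Y) from Q1(A).
Q1(Y) = (-4)·19 = -76; Q3(Y) = (-4)·(-8.8) = 35.2.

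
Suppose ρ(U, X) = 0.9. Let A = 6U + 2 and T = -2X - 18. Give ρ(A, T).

ρ(A, T) = -0.9

Linear rescalings preserve |correlation|; the slopes 6 and -2 have opposite signs, so the correlation flips sign: ρ(A, T) = −ρ(U, X) = -0.9.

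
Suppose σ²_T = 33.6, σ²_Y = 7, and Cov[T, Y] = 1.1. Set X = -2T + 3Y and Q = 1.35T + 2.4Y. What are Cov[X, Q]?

By bilinearity, Cov[X, Q] = ac·σ²_T + bd·σ²_Y + (ad+bc)·Cov[T, Y], with a=-2, b=3, c=1.35, d=2.4.
ac·σ²_T = (-2)·1.35·33.6 = -90.72
bd·σ²_Y = 3·2.4·7 = 50.4
(ad+bc)·Cov[T, Y] = (-0.75)·1.1 = -0.825
Cov[X, Q] = -90.72 + 50.4 + (-0.825) = -41.145.

Cov[X, Q] = -41.145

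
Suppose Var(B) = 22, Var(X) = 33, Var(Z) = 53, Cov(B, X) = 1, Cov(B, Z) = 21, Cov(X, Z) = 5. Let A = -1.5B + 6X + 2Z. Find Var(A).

Var(A) = 1425.5

Var(A) = a²·Var(B) + b²·Var(X) + c²·Var(Z) + 2ab·Cov(B, X) + 2ac·Cov(B, Z) + 2bc·Cov(X, Z), with a = -1.5, b = 6, c = 2.
= 49.5 + 1188 + 212 + (-18) + (-126) + 120
= 1425.5.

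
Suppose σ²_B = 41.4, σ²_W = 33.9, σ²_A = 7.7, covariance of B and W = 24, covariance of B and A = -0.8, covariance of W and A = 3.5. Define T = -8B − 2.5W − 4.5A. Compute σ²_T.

σ²_T = a²·σ²_B + b²·σ²_W + c²·σ²_A + 2ab·covariance of B and W + 2ac·covariance of B and A + 2bc·covariance of W and A, with a = -8, b = -2.5, c = -4.5.
= 2649.6 + 211.875 + 155.925 + 960 + (-57.6) + 78.75
= 3998.55.

σ²_T = 3998.55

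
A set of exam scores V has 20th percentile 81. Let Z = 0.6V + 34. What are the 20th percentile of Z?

20th percentile of Z = 82.6

Since a = 0.6 > 0 the transformation is increasing, so the 20th percentile of Z = a·(P_{20} of V) + b = 0.6·81 + 34 = 82.6.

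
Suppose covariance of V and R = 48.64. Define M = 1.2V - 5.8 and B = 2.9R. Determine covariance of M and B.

covariance of M and B = a·c·covariance of V and R = 1.2·2.9·48.64 = 169.2672. Additive constants drop out.

covariance of M and B = 169.2672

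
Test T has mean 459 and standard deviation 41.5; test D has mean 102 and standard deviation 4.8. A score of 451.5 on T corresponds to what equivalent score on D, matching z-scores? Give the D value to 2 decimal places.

D = 101.13

z = (451.5 − 459)/41.5 ≈ -0.1807.
D = 102 + z·4.8 = 102 + (451.5 − 459)·4.8/41.5 ≈ 101.13.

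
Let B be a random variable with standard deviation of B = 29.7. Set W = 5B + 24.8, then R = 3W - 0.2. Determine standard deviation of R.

standard deviation of R = 445.5

standard deviation of W = |5|·29.7 = 148.5.
standard deviation of R = |3|·148.5 = 445.5.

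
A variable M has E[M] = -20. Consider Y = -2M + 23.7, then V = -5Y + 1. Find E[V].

E[Y] = (-2)·(-20) + 23.7 = 63.7.
E[V] = (-5)·63.7 + 1 = -317.5.

E[V] = -317.5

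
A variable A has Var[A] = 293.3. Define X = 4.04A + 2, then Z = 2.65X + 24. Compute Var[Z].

Var[Z] = 33617.5872788

Var[X] = 4.04²·293.3 = 4787.12528.
Var[Z] = 2.65²·4787.12528 = 33617.5872788.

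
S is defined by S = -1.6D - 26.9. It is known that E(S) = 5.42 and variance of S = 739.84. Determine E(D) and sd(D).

From S = -1.6D - 26.9: E(S) = a·E(D) + b, so E(D) = (E(S) − b)/a = (5.42 − (-26.9))/(-1.6) = -20.2.
sd(S) = √739.84 = 27.2.
sd(S) = |a|·sd(D), so sd(D) = 27.2/|-1.6| = 17.

E(D) = -20.2, sd(D) = 17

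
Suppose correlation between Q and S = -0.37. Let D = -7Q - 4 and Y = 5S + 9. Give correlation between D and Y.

Linear rescalings preserve |correlation|; the slopes -7 and 5 have opposite signs, so the correlation flips sign: correlation between D and Y = −correlation between Q and S = 0.37.

correlation between D and Y = 0.37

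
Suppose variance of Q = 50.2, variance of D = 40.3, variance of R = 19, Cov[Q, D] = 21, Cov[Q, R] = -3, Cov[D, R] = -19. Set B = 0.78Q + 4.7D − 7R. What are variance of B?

variance of B = 3288.70068

variance of B = a²·variance of Q + b²·variance of D + c²·variance of R + 2ab·Cov[Q, D] + 2ac·Cov[Q, R] + 2bc·Cov[D, R], with a = 0.78, b = 4.7, c = -7.
= 30.54168 + 890.227 + 931 + 153.972 + 32.76 + 1250.2
= 3288.70068.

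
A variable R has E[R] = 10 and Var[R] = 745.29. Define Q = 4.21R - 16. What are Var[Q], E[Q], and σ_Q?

Q = 4.21R - 16 is linear with a = 4.21, b = -16.
Var[Q] = a²·Var[R] = 4.21²·745.29 = 13209.594489 (the additive constant -16 does not affect variance).
E[Q] = a·E[R] + b = 4.21·10 + (-16) = 26.1.
σ_R = √745.29 = 27.3.
σ_Q = |a|·σ_R = |4.21|·27.3 = 114.933.

Var[Q] = 13209.594489, E[Q] = 26.1, σ_Q = 114.933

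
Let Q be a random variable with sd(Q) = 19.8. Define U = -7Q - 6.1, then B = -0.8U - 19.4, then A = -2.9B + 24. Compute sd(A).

sd(A) = 321.552

sd(U) = |-7|·19.8 = 138.6.
sd(B) = |-0.8|·138.6 = 110.88.
sd(A) = |-2.9|·110.88 = 321.552.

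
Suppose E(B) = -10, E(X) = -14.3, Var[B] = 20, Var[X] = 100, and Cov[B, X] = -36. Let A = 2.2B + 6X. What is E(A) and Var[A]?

E(A) = 2.2·E(B) + 6·E(X) = 2.2·(-10) + 6·(-14.3) = -107.8.
Var[A] = a²·Var[B] + b²·Var[X] + 2ab·Cov[B, X] with a = 2.2, b = 6.
= 2.2²·20 + 6²·100 + 2·2.2·6·(-36)
= 96.8 + 3600 + (-950.4) = 2746.4.

E(A) = -107.8, Var[A] = 2746.4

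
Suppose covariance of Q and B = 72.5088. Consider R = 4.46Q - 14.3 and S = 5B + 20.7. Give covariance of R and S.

covariance of R and S = a·c·covariance of Q and B = 4.46·5·72.5088 = 1616.94624. Additive constants drop out.

covariance of R and S = 1616.94624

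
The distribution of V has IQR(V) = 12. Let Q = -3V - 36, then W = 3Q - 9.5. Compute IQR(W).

IQR(Q) = |-3|·12 = 36.
IQR(W) = |3|·36 = 108.

IQR(W) = 108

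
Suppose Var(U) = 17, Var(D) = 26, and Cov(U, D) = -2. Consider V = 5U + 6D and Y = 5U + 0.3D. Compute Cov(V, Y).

By bilinearity, Cov(V, Y) = ac·Var(U) + bd·Var(D) + (ad+bc)·Cov(U, D), with a=5, b=6, c=5, d=0.3.
ac·Var(U) = 5·5·17 = 425
bd·Var(D) = 6·0.3·26 = 46.8
(ad+bc)·Cov(U, D) = (31.5)·(-2) = -63
Cov(V, Y) = 425 + 46.8 + (-63) = 408.8.

Cov(V, Y) = 408.8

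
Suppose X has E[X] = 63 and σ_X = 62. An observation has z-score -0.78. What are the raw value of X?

X = E[X] + z·σ_X = 63 + (-0.78)·62 = 14.64.

X = 14.64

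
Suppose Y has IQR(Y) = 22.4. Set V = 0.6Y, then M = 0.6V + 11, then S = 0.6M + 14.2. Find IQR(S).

IQR(S) = 4.8384

IQR(V) = |0.6|·22.4 = 13.44.
IQR(M) = |0.6|·13.44 = 8.064.
IQR(S) = |0.6|·8.064 = 4.8384.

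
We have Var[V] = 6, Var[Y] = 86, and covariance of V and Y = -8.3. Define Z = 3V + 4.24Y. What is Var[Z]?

Var[Z] = a²·Var[V] + b²·Var[Y] + 2ab·covariance of V and Y with a = 3, b = 4.24.
= 3²·6 + 4.24²·86 + 2·3·4.24·(-8.3)
= 54 + 1546.0736 + (-211.152) = 1388.9216.

Var[Z] = 1388.9216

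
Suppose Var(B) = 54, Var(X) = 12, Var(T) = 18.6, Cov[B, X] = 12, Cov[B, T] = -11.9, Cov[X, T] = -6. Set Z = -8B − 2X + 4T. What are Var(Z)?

Var(Z) = 5043.2

Var(Z) = a²·Var(B) + b²·Var(X) + c²·Var(T) + 2ab·Cov[B, X] + 2ac·Cov[B, T] + 2bc·Cov[X, T], with a = -8, b = -2, c = 4.
= 3456 + 48 + 297.6 + 384 + 761.6 + 96
= 5043.2.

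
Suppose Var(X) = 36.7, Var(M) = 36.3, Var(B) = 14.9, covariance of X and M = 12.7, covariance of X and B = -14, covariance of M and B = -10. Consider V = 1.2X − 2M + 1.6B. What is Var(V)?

Var(V) = 185.472

Var(V) = a²·Var(X) + b²·Var(M) + c²·Var(B) + 2ab·covariance of X and M + 2ac·covariance of X and B + 2bc·covariance of M and B, with a = 1.2, b = -2, c = 1.6.
= 52.848 + 145.2 + 38.144 + (-60.96) + (-53.76) + 64
= 185.472.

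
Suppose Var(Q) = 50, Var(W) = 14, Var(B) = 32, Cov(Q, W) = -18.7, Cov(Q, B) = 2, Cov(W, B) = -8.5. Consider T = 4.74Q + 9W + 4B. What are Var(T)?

Var(T) = 637.736

Var(T) = a²·Var(Q) + b²·Var(W) + c²·Var(B) + 2ab·Cov(Q, W) + 2ac·Cov(Q, B) + 2bc·Cov(W, B), with a = 4.74, b = 9, c = 4.
= 1123.38 + 1134 + 512 + (-1595.484) + 75.84 + (-612)
= 637.736.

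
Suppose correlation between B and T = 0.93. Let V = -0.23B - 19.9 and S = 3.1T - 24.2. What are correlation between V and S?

correlation between V and S = -0.93

Linear rescalings preserve |correlation|; the slopes -0.23 and 3.1 have opposite signs, so the correlation flips sign: correlation between V and S = −correlation between B and T = -0.93.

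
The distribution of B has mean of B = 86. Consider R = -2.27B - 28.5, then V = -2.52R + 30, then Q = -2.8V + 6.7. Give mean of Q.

mean of R = (-2.27)·86 + (-28.5) = -223.72.
mean of V = (-2.52)·(-223.72) + 30 = 593.7744.
mean of Q = (-2.8)·593.7744 + 6.7 = -1655.86832.

mean of Q = -1655.86832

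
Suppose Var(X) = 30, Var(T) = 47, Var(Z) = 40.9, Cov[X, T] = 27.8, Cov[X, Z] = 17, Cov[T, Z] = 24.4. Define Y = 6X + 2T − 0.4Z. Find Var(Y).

Var(Y) = 1821.104

Var(Y) = a²·Var(X) + b²·Var(T) + c²·Var(Z) + 2ab·Cov[X, T] + 2ac·Cov[X, Z] + 2bc·Cov[T, Z], with a = 6, b = 2, c = -0.4.
= 1080 + 188 + 6.544 + 667.2 + (-81.6) + (-39.04)
= 1821.104.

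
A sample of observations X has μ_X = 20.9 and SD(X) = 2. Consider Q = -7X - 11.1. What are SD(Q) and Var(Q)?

SD(Q) = 14, Var(Q) = 196

Q = -7X - 11.1 is linear with a = -7, b = -11.1.
SD(Q) = |a|·SD(X) = |-7|·2 = 14.
Var(X) = 2² = 4.
Var(Q) = a²·Var(X) = (-7)²·4 = 196 (the additive constant -11.1 does not affect variance).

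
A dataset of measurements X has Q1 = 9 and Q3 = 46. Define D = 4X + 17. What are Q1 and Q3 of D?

a = 4 > 0: Q1(D) = a·Q1(X)+b = 53, Q3(D) = a·Q3(X)+b = 201.

Q1(D) = 53, Q3(D) = 201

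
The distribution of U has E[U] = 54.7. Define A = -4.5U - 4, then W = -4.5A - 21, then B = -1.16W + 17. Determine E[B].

E[B] = -1264.423

E[A] = (-4.5)·54.7 + (-4) = -250.15.
E[W] = (-4.5)·(-250.15) + (-21) = 1104.675.
E[B] = (-1.16)·1104.675 + 17 = -1264.423.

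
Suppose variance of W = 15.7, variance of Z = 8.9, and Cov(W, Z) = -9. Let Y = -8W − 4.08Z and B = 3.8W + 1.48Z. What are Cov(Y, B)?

By bilinearity, Cov(Y, B) = ac·variance of W + bd·variance of Z + (ad+bc)·Cov(W, Z), with a=-8, b=-4.08, c=3.8, d=1.48.
ac·variance of W = (-8)·3.8·15.7 = -477.28
bd·variance of Z = (-4.08)·1.48·8.9 = -53.74176
(ad+bc)·Cov(W, Z) = (-27.344)·(-9) = 246.096
Cov(Y, B) = -477.28 + (-53.74176) + 246.096 = -284.92576.

Cov(Y, B) = -284.92576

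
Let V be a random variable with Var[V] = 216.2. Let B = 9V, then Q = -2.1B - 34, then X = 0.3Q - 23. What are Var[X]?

Var[B] = 9²·216.2 = 17512.2.
Var[Q] = (-2.1)²·17512.2 = 77228.802.
Var[X] = 0.3²·77228.802 = 6950.59218.

Var[X] = 6950.59218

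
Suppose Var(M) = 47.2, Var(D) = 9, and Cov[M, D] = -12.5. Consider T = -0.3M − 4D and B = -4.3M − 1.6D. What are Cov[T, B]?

By bilinearity, Cov[T, B] = ac·Var(M) + bd·Var(D) + (ad+bc)·Cov[M, D], with a=-0.3, b=-4, c=-4.3, d=-1.6.
ac·Var(M) = (-0.3)·(-4.3)·47.2 = 60.888
bd·Var(D) = (-4)·(-1.6)·9 = 57.6
(ad+bc)·Cov[M, D] = (17.68)·(-12.5) = -221
Cov[T, B] = 60.888 + 57.6 + (-221) = -102.512.

Cov[T, B] = -102.512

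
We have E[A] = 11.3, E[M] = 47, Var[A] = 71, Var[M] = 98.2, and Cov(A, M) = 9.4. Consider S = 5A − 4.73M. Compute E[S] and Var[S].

E[S] = 5·E[A] + (-4.73)·E[M] = 5·11.3 + (-4.73)·47 = -165.81.
Var[S] = a²·Var[A] + b²·Var[M] + 2ab·Cov(A, M) with a = 5, b = -4.73.
= 5²·71 + (-4.73)²·98.2 + 2·5·(-4.73)·9.4
= 1775 + 2197.01878 + (-444.62) = 3527.39878.

E[S] = -165.81, Var[S] = 3527.39878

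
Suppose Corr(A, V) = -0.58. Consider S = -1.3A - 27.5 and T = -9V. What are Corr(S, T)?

Corr(S, T) = -0.58

Linear rescalings preserve correlation up to sign; here the slopes -1.3 and -9 have the same sign, so Corr(S, T) = Corr(A, V) = -0.58.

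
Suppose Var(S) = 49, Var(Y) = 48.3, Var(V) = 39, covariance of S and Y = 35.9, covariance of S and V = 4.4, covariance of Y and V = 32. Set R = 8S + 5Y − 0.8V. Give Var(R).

Var(R) = a²·Var(S) + b²·Var(Y) + c²·Var(V) + 2ab·covariance of S and Y + 2ac·covariance of S and V + 2bc·covariance of Y and V, with a = 8, b = 5, c = -0.8.
= 3136 + 1207.5 + 24.96 + 2872 + (-56.32) + (-256)
= 6928.14.

Var(R) = 6928.14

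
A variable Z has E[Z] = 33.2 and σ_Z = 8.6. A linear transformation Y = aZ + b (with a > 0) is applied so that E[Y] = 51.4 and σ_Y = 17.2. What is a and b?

σ_Y = a·σ_Z (a > 0), so a = 17.2/8.6 = 2.
E[Y] = a·E[Z] + b, so b = 51.4 − 2·33.2 = -15.

a = 2, b = -15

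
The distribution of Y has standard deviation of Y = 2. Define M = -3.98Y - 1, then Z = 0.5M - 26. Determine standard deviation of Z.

standard deviation of M = |-3.98|·2 = 7.96.
standard deviation of Z = |0.5|·7.96 = 3.98.

standard deviation of Z = 3.98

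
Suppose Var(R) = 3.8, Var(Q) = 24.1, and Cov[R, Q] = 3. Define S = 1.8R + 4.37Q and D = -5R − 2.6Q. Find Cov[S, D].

By bilinearity, Cov[S, D] = ac·Var(R) + bd·Var(Q) + (ad+bc)·Cov[R, Q], with a=1.8, b=4.37, c=-5, d=-2.6.
ac·Var(R) = 1.8·(-5)·3.8 = -34.2
bd·Var(Q) = 4.37·(-2.6)·24.1 = -273.8242
(ad+bc)·Cov[R, Q] = (-26.53)·3 = -79.59
Cov[S, D] = -34.2 + (-273.8242) + (-79.59) = -387.6142.

Cov[S, D] = -387.6142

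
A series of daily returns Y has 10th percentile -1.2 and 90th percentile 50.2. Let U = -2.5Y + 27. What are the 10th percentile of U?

Since a = -2.5 < 0 the transformation is decreasing, reversing order: the 10th percentile of U corresponds to the 90th percentile of Y.
So P_{10}(U) = a·P_{90}(Y) + b = (-2.5)·50.2 + 27 = -98.5.

10th percentile of U = -98.5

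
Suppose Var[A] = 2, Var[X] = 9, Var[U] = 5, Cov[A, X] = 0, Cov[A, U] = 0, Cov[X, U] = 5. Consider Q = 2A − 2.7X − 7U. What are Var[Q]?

Var[Q] = 507.61

Var[Q] = a²·Var[A] + b²·Var[X] + c²·Var[U] + 2ab·Cov[A, X] + 2ac·Cov[A, U] + 2bc·Cov[X, U], with a = 2, b = -2.7, c = -7.
= 8 + 65.61 + 245 + 0 + 0 + 189
= 507.61.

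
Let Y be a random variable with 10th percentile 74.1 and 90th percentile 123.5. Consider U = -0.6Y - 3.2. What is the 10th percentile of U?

10th percentile of U = -77.3

Since a = -0.6 < 0 the transformation is decreasing, reversing order: the 10th percentile of U corresponds to the 90th percentile of Y.
So P_{10}(U) = a·P_{90}(Y) + b = (-0.6)·123.5 + (-3.2) = -77.3.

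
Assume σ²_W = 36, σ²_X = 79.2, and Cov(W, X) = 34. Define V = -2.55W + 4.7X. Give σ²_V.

σ²_V = 1168.638

σ²_V = a²·σ²_W + b²·σ²_X + 2ab·Cov(W, X) with a = -2.55, b = 4.7.
= (-2.55)²·36 + 4.7²·79.2 + 2·(-2.55)·4.7·34
= 234.09 + 1749.528 + (-814.98) = 1168.638.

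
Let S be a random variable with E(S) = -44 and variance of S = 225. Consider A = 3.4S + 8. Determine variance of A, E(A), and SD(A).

A = 3.4S + 8 is linear with a = 3.4, b = 8.
variance of A = a²·variance of S = 3.4²·225 = 2601 (the additive constant 8 does not affect variance).
E(A) = a·E(S) + b = 3.4·(-44) + 8 = -141.6.
SD(S) = √225 = 15.
SD(A) = |a|·SD(S) = |3.4|·15 = 51.

variance of A = 2601, E(A) = -141.6, SD(A) = 51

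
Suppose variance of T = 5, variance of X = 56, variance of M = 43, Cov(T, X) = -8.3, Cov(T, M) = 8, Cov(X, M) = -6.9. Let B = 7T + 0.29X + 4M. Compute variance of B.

variance of B = 1336.0036

variance of B = a²·variance of T + b²·variance of X + c²·variance of M + 2ab·Cov(T, X) + 2ac·Cov(T, M) + 2bc·Cov(X, M), with a = 7, b = 0.29, c = 4.
= 245 + 4.7096 + 688 + (-33.698) + 448 + (-16.008)
= 1336.0036.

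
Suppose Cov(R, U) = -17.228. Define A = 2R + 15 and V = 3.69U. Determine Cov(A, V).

Cov(A, V) = -127.14264

Cov(A, V) = a·c·Cov(R, U) = 2·3.69·(-17.228) = -127.14264. Additive constants drop out.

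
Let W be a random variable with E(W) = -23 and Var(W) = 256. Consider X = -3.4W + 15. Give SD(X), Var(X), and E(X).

SD(X) = 54.4, Var(X) = 2959.36, E(X) = 93.2

X = -3.4W + 15 is linear with a = -3.4, b = 15.
SD(W) = √256 = 16.
SD(X) = |a|·SD(W) = |-3.4|·16 = 54.4.
Var(X) = a²·Var(W) = (-3.4)²·256 = 2959.36 (the additive constant 15 does not affect variance).
E(X) = a·E(W) + b = (-3.4)·(-23) + 15 = 93.2.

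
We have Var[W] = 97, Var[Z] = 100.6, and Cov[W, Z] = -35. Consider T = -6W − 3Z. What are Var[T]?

Var[T] = 3137.4

Var[T] = a²·Var[W] + b²·Var[Z] + 2ab·Cov[W, Z] with a = -6, b = -3.
= (-6)²·97 + (-3)²·100.6 + 2·(-6)·(-3)·(-35)
= 3492 + 905.4 + (-1260) = 3137.4.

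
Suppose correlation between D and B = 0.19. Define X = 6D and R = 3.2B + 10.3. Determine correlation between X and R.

correlation between X and R = 0.19

Linear rescalings preserve correlation up to sign; here the slopes 6 and 3.2 have the same sign, so correlation between X and R = correlation between D and B = 0.19.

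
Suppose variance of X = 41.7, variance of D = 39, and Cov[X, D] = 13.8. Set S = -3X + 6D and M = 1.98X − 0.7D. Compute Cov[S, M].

Cov[S, M] = -218.574

By bilinearity, Cov[S, M] = ac·variance of X + bd·variance of D + (ad+bc)·Cov[X, D], with a=-3, b=6, c=1.98, d=-0.7.
ac·variance of X = (-3)·1.98·41.7 = -247.698
bd·variance of D = 6·(-0.7)·39 = -163.8
(ad+bc)·Cov[X, D] = (13.98)·13.8 = 192.924
Cov[S, M] = -247.698 + (-163.8) + 192.924 = -218.574.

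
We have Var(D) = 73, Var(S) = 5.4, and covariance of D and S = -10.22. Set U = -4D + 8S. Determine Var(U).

Var(U) = 2167.68

Var(U) = a²·Var(D) + b²·Var(S) + 2ab·covariance of D and S with a = -4, b = 8.
= (-4)²·73 + 8²·5.4 + 2·(-4)·8·(-10.22)
= 1168 + 345.6 + 654.08 = 2167.68.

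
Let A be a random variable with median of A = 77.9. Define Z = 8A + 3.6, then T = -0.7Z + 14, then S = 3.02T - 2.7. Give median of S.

median of Z = 8·77.9 + 3.6 = 626.8.
median of T = (-0.7)·626.8 + 14 = -424.76.
median of S = 3.02·(-424.76) + (-2.7) = -1285.4752.

median of S = -1285.4752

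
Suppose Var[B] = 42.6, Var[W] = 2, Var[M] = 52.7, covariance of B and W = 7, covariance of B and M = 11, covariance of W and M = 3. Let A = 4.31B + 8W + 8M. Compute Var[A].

Var[A] = 5917.42186

Var[A] = a²·Var[B] + b²·Var[W] + c²·Var[M] + 2ab·covariance of B and W + 2ac·covariance of B and M + 2bc·covariance of W and M, with a = 4.31, b = 8, c = 8.
= 791.34186 + 128 + 3372.8 + 482.72 + 758.56 + 384
= 5917.42186.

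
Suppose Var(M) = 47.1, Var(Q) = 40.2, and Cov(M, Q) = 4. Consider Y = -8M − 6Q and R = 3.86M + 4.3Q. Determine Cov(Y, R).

By bilinearity, Cov(Y, R) = ac·Var(M) + bd·Var(Q) + (ad+bc)·Cov(M, Q), with a=-8, b=-6, c=3.86, d=4.3.
ac·Var(M) = (-8)·3.86·47.1 = -1454.448
bd·Var(Q) = (-6)·4.3·40.2 = -1037.16
(ad+bc)·Cov(M, Q) = (-57.56)·4 = -230.24
Cov(Y, R) = -1454.448 + (-1037.16) + (-230.24) = -2721.848.

Cov(Y, R) = -2721.848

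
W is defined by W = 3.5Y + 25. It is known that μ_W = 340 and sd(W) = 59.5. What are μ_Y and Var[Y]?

From W = 3.5Y + 25: μ_W = a·μ_Y + b, so μ_Y = (μ_W − b)/a = (340 − 25)/3.5 = 90.
Var[W] = 59.5² = 3540.25.
Var[W] = a²·Var[Y], so Var[Y] = 3540.25/3.5² = 289.

μ_Y = 90, Var[Y] = 289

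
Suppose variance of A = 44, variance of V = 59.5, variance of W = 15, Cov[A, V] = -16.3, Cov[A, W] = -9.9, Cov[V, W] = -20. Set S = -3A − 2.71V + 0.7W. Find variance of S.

variance of S = a²·variance of A + b²·variance of V + c²·variance of W + 2ab·Cov[A, V] + 2ac·Cov[A, W] + 2bc·Cov[V, W], with a = -3, b = -2.71, c = 0.7.
= 396 + 436.97395 + 7.35 + (-265.038) + 41.58 + 75.88
= 692.74595.

variance of S = 692.74595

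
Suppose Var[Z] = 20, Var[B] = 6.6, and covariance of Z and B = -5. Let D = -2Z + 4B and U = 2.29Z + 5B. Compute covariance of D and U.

By bilinearity, covariance of D and U = ac·Var[Z] + bd·Var[B] + (ad+bc)·covariance of Z and B, with a=-2, b=4, c=2.29, d=5.
ac·Var[Z] = (-2)·2.29·20 = -91.6
bd·Var[B] = 4·5·6.6 = 132
(ad+bc)·covariance of Z and B = (-0.84)·(-5) = 4.2
covariance of D and U = -91.6 + 132 + 4.2 = 44.6.

covariance of D and U = 44.6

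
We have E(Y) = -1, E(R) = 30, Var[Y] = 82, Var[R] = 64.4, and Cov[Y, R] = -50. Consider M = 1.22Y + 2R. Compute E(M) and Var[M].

E(M) = 58.78, Var[M] = 135.6488

E(M) = 1.22·E(Y) + 2·E(R) = 1.22·(-1) + 2·30 = 58.78.
Var[M] = a²·Var[Y] + b²·Var[R] + 2ab·Cov[Y, R] with a = 1.22, b = 2.
= 1.22²·82 + 2²·64.4 + 2·1.22·2·(-50)
= 122.0488 + 257.6 + (-244) = 135.6488.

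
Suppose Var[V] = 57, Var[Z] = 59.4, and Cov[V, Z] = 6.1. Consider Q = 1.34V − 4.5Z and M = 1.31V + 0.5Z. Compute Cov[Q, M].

Cov[Q, M] = -65.4647

By bilinearity, Cov[Q, M] = ac·Var[V] + bd·Var[Z] + (ad+bc)·Cov[V, Z], with a=1.34, b=-4.5, c=1.31, d=0.5.
ac·Var[V] = 1.34·1.31·57 = 100.0578
bd·Var[Z] = (-4.5)·0.5·59.4 = -133.65
(ad+bc)·Cov[V, Z] = (-5.225)·6.1 = -31.8725
Cov[Q, M] = 100.0578 + (-133.65) + (-31.8725) = -65.4647.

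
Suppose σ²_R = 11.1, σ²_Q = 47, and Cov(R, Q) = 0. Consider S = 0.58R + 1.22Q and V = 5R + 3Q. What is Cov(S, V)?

Cov(S, V) = 204.21

By bilinearity, Cov(S, V) = ac·σ²_R + bd·σ²_Q + (ad+bc)·Cov(R, Q), with a=0.58, b=1.22, c=5, d=3.
ac·σ²_R = 0.58·5·11.1 = 32.19
bd·σ²_Q = 1.22·3·47 = 172.02
(ad+bc)·Cov(R, Q) = (7.84)·0 = 0
Cov(S, V) = 32.19 + 172.02 + 0 = 204.21.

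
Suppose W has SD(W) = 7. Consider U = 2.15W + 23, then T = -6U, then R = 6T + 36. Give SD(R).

SD(R) = 541.8

SD(U) = |2.15|·7 = 15.05.
SD(T) = |-6|·15.05 = 90.3.
SD(R) = |6|·90.3 = 541.8.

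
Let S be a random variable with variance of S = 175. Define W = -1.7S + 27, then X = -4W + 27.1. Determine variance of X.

variance of X = 8092

variance of W = (-1.7)²·175 = 505.75.
variance of X = (-4)²·505.75 = 8092.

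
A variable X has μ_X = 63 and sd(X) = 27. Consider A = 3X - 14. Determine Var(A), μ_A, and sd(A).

A = 3X - 14 is linear with a = 3, b = -14.
Var(X) = 27² = 729.
Var(A) = a²·Var(X) = 3²·729 = 6561 (the additive constant -14 does not affect variance).
μ_A = a·μ_X + b = 3·63 + (-14) = 175.
sd(A) = |a|·sd(X) = |3|·27 = 81.

Var(A) = 6561, μ_A = 175, sd(A) = 81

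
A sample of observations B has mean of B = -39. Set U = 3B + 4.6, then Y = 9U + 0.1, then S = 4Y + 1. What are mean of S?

mean of U = 3·(-39) + 4.6 = -112.4.
mean of Y = 9·(-112.4) + 0.1 = -1011.5.
mean of S = 4·(-1011.5) + 1 = -4045.

mean of S = -4045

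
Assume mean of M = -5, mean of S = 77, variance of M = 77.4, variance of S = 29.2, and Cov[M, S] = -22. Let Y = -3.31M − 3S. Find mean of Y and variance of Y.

mean of Y = -214.45, variance of Y = 673.88214

mean of Y = (-3.31)·mean of M + (-3)·mean of S = (-3.31)·(-5) + (-3)·77 = -214.45.
variance of Y = a²·variance of M + b²·variance of S + 2ab·Cov[M, S] with a = -3.31, b = -3.
= (-3.31)²·77.4 + (-3)²·29.2 + 2·(-3.31)·(-3)·(-22)
= 848.00214 + 262.8 + (-436.92) = 673.88214.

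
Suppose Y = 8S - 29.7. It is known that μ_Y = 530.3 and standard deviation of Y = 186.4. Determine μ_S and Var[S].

From Y = 8S - 29.7: μ_Y = a·μ_S + b, so μ_S = (μ_Y − b)/a = (530.3 − (-29.7))/8 = 70.
Var[Y] = 186.4² = 34744.96.
Var[Y] = a²·Var[S], so Var[S] = 34744.96/8² = 542.89.

μ_S = 70, Var[S] = 542.89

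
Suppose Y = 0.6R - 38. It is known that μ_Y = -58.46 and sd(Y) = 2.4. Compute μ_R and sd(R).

From Y = 0.6R - 38: μ_Y = a·μ_R + b, so μ_R = (μ_Y − b)/a = (-58.46 − (-38))/0.6 = -34.1.
sd(Y) = |a|·sd(R), so sd(R) = 2.4/|0.6| = 4.

μ_R = -34.1, sd(R) = 4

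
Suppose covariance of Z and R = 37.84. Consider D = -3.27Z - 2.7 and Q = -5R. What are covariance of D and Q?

covariance of D and Q = a·c·covariance of Z and R = (-3.27)·(-5)·37.84 = 618.684. Additive constants drop out.

covariance of D and Q = 618.684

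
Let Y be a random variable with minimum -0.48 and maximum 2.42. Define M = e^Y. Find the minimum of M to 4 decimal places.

min(M) = 0.6188

e^Y is increasing on this domain, so min(M) comes from min(Y) = -0.48: min(M) = exp(-0.48) ≈ 0.6188.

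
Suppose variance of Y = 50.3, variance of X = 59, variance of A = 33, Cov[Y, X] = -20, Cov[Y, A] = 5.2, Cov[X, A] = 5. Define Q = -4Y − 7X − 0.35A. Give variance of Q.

variance of Q = a²·variance of Y + b²·variance of X + c²·variance of A + 2ab·Cov[Y, X] + 2ac·Cov[Y, A] + 2bc·Cov[X, A], with a = -4, b = -7, c = -0.35.
= 804.8 + 2891 + 4.0425 + (-1120) + 14.56 + 24.5
= 2618.9025.

variance of Q = 2618.9025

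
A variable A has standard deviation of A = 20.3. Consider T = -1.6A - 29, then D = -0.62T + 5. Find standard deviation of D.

standard deviation of D = 20.1376

standard deviation of T = |-1.6|·20.3 = 32.48.
standard deviation of D = |-0.62|·32.48 = 20.1376.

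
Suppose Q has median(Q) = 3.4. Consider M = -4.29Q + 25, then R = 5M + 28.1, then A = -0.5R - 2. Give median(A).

median(M) = (-4.29)·3.4 + 25 = 10.414.
median(R) = 5·10.414 + 28.1 = 80.17.
median(A) = (-0.5)·80.17 + (-2) = -42.085.

median(A) = -42.085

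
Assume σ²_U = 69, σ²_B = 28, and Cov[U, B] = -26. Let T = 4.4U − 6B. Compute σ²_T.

σ²_T = 3716.64

σ²_T = a²·σ²_U + b²·σ²_B + 2ab·Cov[U, B] with a = 4.4, b = -6.
= 4.4²·69 + (-6)²·28 + 2·4.4·(-6)·(-26)
= 1335.84 + 1008 + 1372.8 = 3716.64.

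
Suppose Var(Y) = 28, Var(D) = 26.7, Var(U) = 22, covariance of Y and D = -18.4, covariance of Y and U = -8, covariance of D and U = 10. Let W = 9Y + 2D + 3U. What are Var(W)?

Var(W) = a²·Var(Y) + b²·Var(D) + c²·Var(U) + 2ab·covariance of Y and D + 2ac·covariance of Y and U + 2bc·covariance of D and U, with a = 9, b = 2, c = 3.
= 2268 + 106.8 + 198 + (-662.4) + (-432) + 120
= 1598.4.

Var(W) = 1598.4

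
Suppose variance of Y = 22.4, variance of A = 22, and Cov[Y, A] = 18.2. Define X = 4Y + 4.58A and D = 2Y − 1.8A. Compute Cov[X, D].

By bilinearity, Cov[X, D] = ac·variance of Y + bd·variance of A + (ad+bc)·Cov[Y, A], with a=4, b=4.58, c=2, d=-1.8.
ac·variance of Y = 4·2·22.4 = 179.2
bd·variance of A = 4.58·(-1.8)·22 = -181.368
(ad+bc)·Cov[Y, A] = (1.96)·18.2 = 35.672
Cov[X, D] = 179.2 + (-181.368) + 35.672 = 33.504.

Cov[X, D] = 33.504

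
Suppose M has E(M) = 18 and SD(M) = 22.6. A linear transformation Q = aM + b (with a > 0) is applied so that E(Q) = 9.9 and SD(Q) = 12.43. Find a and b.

SD(Q) = a·SD(M) (a > 0), so a = 12.43/22.6 = 0.55.
E(Q) = a·E(M) + b, so b = 9.9 − 0.55·18 = 0.

a = 0.55, b = 0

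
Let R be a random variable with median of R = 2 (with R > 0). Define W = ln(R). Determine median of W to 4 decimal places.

median of W = 0.6931

ln(R) is monotone on this domain, so median of W = ln(2) ≈ 0.6931.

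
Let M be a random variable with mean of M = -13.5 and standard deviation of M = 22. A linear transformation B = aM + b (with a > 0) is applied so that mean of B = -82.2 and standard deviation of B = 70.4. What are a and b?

a = 3.2, b = -39

standard deviation of B = a·standard deviation of M (a > 0), so a = 70.4/22 = 3.2.
mean of B = a·mean of M + b, so b = -82.2 − 3.2·(-13.5) = -39.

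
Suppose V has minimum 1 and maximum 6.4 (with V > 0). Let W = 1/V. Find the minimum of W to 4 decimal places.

1/V is decreasing on this domain, so min(W) comes from max(V) = 6.4: min(W) = 1/(6.4) ≈ 0.1563.

min(W) = 0.1563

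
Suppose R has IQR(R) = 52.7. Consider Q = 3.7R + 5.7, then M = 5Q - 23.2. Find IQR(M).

IQR(M) = 974.95

IQR(Q) = |3.7|·52.7 = 194.99.
IQR(M) = |5|·194.99 = 974.95.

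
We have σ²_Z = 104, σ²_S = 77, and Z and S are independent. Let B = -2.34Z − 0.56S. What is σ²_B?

σ²_B = a²·σ²_Z + b²·σ²_S + 2ab·covariance of Z and S with a = -2.34, b = -0.56.
Independence gives covariance of Z and S = 0.
= (-2.34)²·104 + (-0.56)²·77 + 2·(-2.34)·(-0.56)·0
= 569.4624 + 24.1472 + 0 = 593.6096.

σ²_B = 593.6096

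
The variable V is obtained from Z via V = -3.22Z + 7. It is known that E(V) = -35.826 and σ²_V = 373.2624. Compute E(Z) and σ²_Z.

E(Z) = 13.3, σ²_Z = 36

From V = -3.22Z + 7: E(V) = a·E(Z) + b, so E(Z) = (E(V) − b)/a = (-35.826 − 7)/(-3.22) = 13.3.
σ²_V = a²·σ²_Z, so σ²_Z = 373.2624/(-3.22)² = 36.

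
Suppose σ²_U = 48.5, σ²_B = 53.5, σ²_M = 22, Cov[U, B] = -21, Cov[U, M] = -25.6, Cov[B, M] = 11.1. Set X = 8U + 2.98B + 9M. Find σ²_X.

σ²_X = 1268.8254

σ²_X = a²·σ²_U + b²·σ²_B + c²·σ²_M + 2ab·Cov[U, B] + 2ac·Cov[U, M] + 2bc·Cov[B, M], with a = 8, b = 2.98, c = 9.
= 3104 + 475.1014 + 1782 + (-1001.28) + (-3686.4) + 595.404
= 1268.8254.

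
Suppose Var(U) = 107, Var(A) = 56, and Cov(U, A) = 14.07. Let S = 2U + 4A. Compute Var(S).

Var(S) = a²·Var(U) + b²·Var(A) + 2ab·Cov(U, A) with a = 2, b = 4.
= 2²·107 + 4²·56 + 2·2·4·14.07
= 428 + 896 + 225.12 = 1549.12.

Var(S) = 1549.12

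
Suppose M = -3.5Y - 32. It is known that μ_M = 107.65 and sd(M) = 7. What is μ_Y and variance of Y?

μ_Y = -39.9, variance of Y = 4

From M = -3.5Y - 32: μ_M = a·μ_Y + b, so μ_Y = (μ_M − b)/a = (107.65 − (-32))/(-3.5) = -39.9.
variance of M = 7² = 49.
variance of M = a²·variance of Y, so variance of Y = 49/(-3.5)² = 4.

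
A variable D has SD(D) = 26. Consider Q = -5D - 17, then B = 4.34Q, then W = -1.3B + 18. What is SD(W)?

SD(W) = 733.46

SD(Q) = |-5|·26 = 130.
SD(B) = |4.34|·130 = 564.2.
SD(W) = |-1.3|·564.2 = 733.46.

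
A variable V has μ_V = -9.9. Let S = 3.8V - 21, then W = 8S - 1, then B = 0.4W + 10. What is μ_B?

μ_B = -177.984

μ_S = 3.8·(-9.9) + (-21) = -58.62.
μ_W = 8·(-58.62) + (-1) = -469.96.
μ_B = 0.4·(-469.96) + 10 = -177.984.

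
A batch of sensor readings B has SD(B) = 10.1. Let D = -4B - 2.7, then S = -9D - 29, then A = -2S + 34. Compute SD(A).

SD(D) = |-4|·10.1 = 40.4.
SD(S) = |-9|·40.4 = 363.6.
SD(A) = |-2|·363.6 = 727.2.

SD(A) = 727.2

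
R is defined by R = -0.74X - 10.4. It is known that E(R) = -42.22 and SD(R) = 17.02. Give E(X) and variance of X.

From R = -0.74X - 10.4: E(R) = a·E(X) + b, so E(X) = (E(R) − b)/a = (-42.22 − (-10.4))/(-0.74) = 43.
variance of R = 17.02² = 289.6804.
variance of R = a²·variance of X, so variance of X = 289.6804/(-0.74)² = 529.

E(X) = 43, variance of X = 529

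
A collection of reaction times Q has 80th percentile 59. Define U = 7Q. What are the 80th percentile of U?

80th percentile of U = 413

Since a = 7 > 0 the transformation is increasing, so the 80th percentile of U = a·(P_{80} of Q) + b = 7·59 = 413.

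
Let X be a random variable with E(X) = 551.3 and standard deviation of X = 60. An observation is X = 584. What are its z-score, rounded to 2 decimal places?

z = 0.55

z = (X − E(X)) / standard deviation of X = (584 − 551.3) / 60 ≈ 0.55.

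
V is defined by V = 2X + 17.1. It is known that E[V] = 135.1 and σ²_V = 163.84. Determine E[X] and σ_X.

E[X] = 59, σ_X = 6.4

From V = 2X + 17.1: E[V] = a·E[X] + b, so E[X] = (E[V] − b)/a = (135.1 − 17.1)/2 = 59.
σ_V = √163.84 = 12.8.
σ_V = |a|·σ_X, so σ_X = 12.8/|2| = 6.4.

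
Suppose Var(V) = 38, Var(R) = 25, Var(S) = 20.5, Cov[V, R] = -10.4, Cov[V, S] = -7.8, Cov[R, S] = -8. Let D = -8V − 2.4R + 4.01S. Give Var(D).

Var(D) = a²·Var(V) + b²·Var(R) + c²·Var(S) + 2ab·Cov[V, R] + 2ac·Cov[V, S] + 2bc·Cov[R, S], with a = -8, b = -2.4, c = 4.01.
= 2432 + 144 + 329.64205 + (-399.36) + 500.448 + 153.984
= 3160.71405.

Var(D) = 3160.71405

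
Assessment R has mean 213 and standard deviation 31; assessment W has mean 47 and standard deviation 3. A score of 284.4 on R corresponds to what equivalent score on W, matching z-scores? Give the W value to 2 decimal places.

W = 53.91

z = (284.4 − 213)/31 ≈ 2.3032.
W = 47 + z·3 = 47 + (284.4 − 213)·3/31 ≈ 53.91.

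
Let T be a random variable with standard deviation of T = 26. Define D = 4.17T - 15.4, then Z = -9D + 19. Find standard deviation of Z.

standard deviation of Z = 975.78

standard deviation of D = |4.17|·26 = 108.42.
standard deviation of Z = |-9|·108.42 = 975.78.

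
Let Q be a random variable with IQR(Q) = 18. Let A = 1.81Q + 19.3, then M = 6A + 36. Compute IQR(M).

IQR(M) = 195.48

IQR(A) = |1.81|·18 = 32.58.
IQR(M) = |6|·32.58 = 195.48.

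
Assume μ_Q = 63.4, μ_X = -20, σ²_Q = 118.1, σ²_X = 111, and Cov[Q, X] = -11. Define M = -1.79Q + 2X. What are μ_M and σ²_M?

μ_M = -153.486, σ²_M = 901.16421

μ_M = (-1.79)·μ_Q + 2·μ_X = (-1.79)·63.4 + 2·(-20) = -153.486.
σ²_M = a²·σ²_Q + b²·σ²_X + 2ab·Cov[Q, X] with a = -1.79, b = 2.
= (-1.79)²·118.1 + 2²·111 + 2·(-1.79)·2·(-11)
= 378.40421 + 444 + 78.76 = 901.16421.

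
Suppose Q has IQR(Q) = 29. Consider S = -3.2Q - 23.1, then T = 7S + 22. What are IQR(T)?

IQR(T) = 649.6

IQR(S) = |-3.2|·29 = 92.8.
IQR(T) = |7|·92.8 = 649.6.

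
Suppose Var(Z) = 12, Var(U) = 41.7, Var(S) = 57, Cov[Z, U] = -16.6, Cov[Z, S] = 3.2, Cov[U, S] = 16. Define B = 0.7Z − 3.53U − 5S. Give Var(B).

Var(B) = a²·Var(Z) + b²·Var(U) + c²·Var(S) + 2ab·Cov[Z, U] + 2ac·Cov[Z, S] + 2bc·Cov[U, S], with a = 0.7, b = -3.53, c = -5.
= 5.88 + 519.61953 + 1425 + 82.0372 + (-22.4) + 564.8
= 2574.93673.

Var(B) = 2574.93673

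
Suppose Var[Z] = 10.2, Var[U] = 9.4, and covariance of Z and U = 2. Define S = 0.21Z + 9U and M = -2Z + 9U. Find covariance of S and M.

covariance of S and M = 724.896

By bilinearity, covariance of S and M = ac·Var[Z] + bd·Var[U] + (ad+bc)·covariance of Z and U, with a=0.21, b=9, c=-2, d=9.
ac·Var[Z] = 0.21·(-2)·10.2 = -4.284
bd·Var[U] = 9·9·9.4 = 761.4
(ad+bc)·covariance of Z and U = (-16.11)·2 = -32.22
covariance of S and M = -4.284 + 761.4 + (-32.22) = 724.896.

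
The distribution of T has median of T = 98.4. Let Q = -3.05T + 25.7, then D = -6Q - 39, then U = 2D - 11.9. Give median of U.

median of U = 3203.14

median of Q = (-3.05)·98.4 + 25.7 = -274.42.
median of D = (-6)·(-274.42) + (-39) = 1607.52.
median of U = 2·1607.52 + (-11.9) = 3203.14.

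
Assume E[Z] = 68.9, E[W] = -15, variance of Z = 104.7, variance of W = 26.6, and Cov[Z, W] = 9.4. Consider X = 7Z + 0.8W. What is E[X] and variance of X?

E[X] = 7·E[Z] + 0.8·E[W] = 7·68.9 + 0.8·(-15) = 470.3.
variance of X = a²·variance of Z + b²·variance of W + 2ab·Cov[Z, W] with a = 7, b = 0.8.
= 7²·104.7 + 0.8²·26.6 + 2·7·0.8·9.4
= 5130.3 + 17.024 + 105.28 = 5252.604.

E[X] = 470.3, variance of X = 5252.604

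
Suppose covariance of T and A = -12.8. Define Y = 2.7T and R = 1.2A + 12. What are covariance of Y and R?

covariance of Y and R = a·c·covariance of T and A = 2.7·1.2·(-12.8) = -41.472. Additive constants drop out.

covariance of Y and R = -41.472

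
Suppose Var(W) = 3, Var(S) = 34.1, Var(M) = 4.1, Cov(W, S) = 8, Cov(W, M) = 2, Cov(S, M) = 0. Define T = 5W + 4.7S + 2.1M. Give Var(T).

Var(T) = a²·Var(W) + b²·Var(S) + c²·Var(M) + 2ab·Cov(W, S) + 2ac·Cov(W, M) + 2bc·Cov(S, M), with a = 5, b = 4.7, c = 2.1.
= 75 + 753.269 + 18.081 + 376 + 42 + 0
= 1264.35.

Var(T) = 1264.35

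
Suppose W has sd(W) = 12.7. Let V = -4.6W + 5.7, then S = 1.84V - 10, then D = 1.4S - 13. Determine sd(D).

sd(D) = 150.48992

sd(V) = |-4.6|·12.7 = 58.42.
sd(S) = |1.84|·58.42 = 107.4928.
sd(D) = |1.4|·107.4928 = 150.48992.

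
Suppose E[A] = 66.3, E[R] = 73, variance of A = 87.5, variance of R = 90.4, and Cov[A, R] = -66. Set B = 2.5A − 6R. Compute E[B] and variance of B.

E[B] = -272.25, variance of B = 5781.275

E[B] = 2.5·E[A] + (-6)·E[R] = 2.5·66.3 + (-6)·73 = -272.25.
variance of B = a²·variance of A + b²·variance of R + 2ab·Cov[A, R] with a = 2.5, b = -6.
= 2.5²·87.5 + (-6)²·90.4 + 2·2.5·(-6)·(-66)
= 546.875 + 3254.4 + 1980 = 5781.275.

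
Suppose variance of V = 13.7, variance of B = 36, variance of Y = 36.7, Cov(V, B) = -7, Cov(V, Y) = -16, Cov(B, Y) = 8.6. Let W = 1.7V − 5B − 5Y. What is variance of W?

variance of W = 2678.093

variance of W = a²·variance of V + b²·variance of B + c²·variance of Y + 2ab·Cov(V, B) + 2ac·Cov(V, Y) + 2bc·Cov(B, Y), with a = 1.7, b = -5, c = -5.
= 39.593 + 900 + 917.5 + 119 + 272 + 430
= 2678.093.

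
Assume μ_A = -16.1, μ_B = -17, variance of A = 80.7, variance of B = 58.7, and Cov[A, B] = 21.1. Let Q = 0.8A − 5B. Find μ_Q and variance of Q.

μ_Q = 72.12, variance of Q = 1350.348

μ_Q = 0.8·μ_A + (-5)·μ_B = 0.8·(-16.1) + (-5)·(-17) = 72.12.
variance of Q = a²·variance of A + b²·variance of B + 2ab·Cov[A, B] with a = 0.8, b = -5.
= 0.8²·80.7 + (-5)²·58.7 + 2·0.8·(-5)·21.1
= 51.648 + 1467.5 + (-168.8) = 1350.348.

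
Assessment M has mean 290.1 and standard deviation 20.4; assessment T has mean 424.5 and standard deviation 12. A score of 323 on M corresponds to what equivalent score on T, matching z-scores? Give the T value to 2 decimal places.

T = 443.85

z = (323 − 290.1)/20.4 ≈ 1.6127.
T = 424.5 + z·12 = 424.5 + (323 − 290.1)·12/20.4 ≈ 443.85.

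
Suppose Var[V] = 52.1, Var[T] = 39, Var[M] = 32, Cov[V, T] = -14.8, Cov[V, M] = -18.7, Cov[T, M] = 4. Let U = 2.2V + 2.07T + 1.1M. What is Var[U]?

Var[U] = a²·Var[V] + b²·Var[T] + c²·Var[M] + 2ab·Cov[V, T] + 2ac·Cov[V, M] + 2bc·Cov[T, M], with a = 2.2, b = 2.07, c = 1.1.
= 252.164 + 167.1111 + 38.72 + (-134.7984) + (-90.508) + 18.216
= 250.9047.

Var[U] = 250.9047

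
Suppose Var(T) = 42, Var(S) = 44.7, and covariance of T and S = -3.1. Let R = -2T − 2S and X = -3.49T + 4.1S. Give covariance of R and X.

By bilinearity, covariance of R and X = ac·Var(T) + bd·Var(S) + (ad+bc)·covariance of T and S, with a=-2, b=-2, c=-3.49, d=4.1.
ac·Var(T) = (-2)·(-3.49)·42 = 293.16
bd·Var(S) = (-2)·4.1·44.7 = -366.54
(ad+bc)·covariance of T and S = (-1.22)·(-3.1) = 3.782
covariance of R and X = 293.16 + (-366.54) + 3.782 = -69.598.

covariance of R and X = -69.598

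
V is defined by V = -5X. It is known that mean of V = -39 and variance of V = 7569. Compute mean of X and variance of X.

mean of X = 7.8, variance of X = 302.76

From V = -5X: mean of V = a·mean of X + b, so mean of X = (mean of V − b)/a = (-39 − 0)/(-5) = 7.8.
variance of V = a²·variance of X, so variance of X = 7569/(-5)² = 302.76.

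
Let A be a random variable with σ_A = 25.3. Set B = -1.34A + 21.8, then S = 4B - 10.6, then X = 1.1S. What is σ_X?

σ_X = 149.1688

σ_B = |-1.34|·25.3 = 33.902.
σ_S = |4|·33.902 = 135.608.
σ_X = |1.1|·135.608 = 149.1688.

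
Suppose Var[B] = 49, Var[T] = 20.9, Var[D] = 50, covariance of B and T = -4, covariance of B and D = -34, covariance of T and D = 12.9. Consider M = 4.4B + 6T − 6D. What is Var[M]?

Var[M] = a²·Var[B] + b²·Var[T] + c²·Var[D] + 2ab·covariance of B and T + 2ac·covariance of B and D + 2bc·covariance of T and D, with a = 4.4, b = 6, c = -6.
= 948.64 + 752.4 + 1800 + (-211.2) + 1795.2 + (-928.8)
= 4156.24.

Var[M] = 4156.24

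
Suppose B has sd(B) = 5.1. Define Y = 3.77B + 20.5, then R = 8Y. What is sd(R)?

sd(R) = 153.816

sd(Y) = |3.77|·5.1 = 19.227.
sd(R) = |8|·19.227 = 153.816.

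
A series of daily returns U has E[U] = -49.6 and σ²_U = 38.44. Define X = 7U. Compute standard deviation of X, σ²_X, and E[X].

X = 7U is linear with a = 7, b = 0.
standard deviation of U = √38.44 = 6.2.
standard deviation of X = |a|·standard deviation of U = |7|·6.2 = 43.4.
σ²_X = a²·σ²_U = 7²·38.44 = 1883.56.
E[X] = a·E[U] + b = 7·(-49.6) = -347.2.

standard deviation of X = 43.4, σ²_X = 1883.56, E[X] = -347.2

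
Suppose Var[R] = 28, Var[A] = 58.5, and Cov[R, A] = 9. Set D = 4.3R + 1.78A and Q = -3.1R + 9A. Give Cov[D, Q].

By bilinearity, Cov[D, Q] = ac·Var[R] + bd·Var[A] + (ad+bc)·Cov[R, A], with a=4.3, b=1.78, c=-3.1, d=9.
ac·Var[R] = 4.3·(-3.1)·28 = -373.24
bd·Var[A] = 1.78·9·58.5 = 937.17
(ad+bc)·Cov[R, A] = (33.182)·9 = 298.638
Cov[D, Q] = -373.24 + 937.17 + 298.638 = 862.568.

Cov[D, Q] = 862.568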